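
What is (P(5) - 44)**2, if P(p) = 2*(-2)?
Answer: 2304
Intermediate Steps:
P(p) = -4
(P(5) - 44)**2 = (-4 - 44)**2 = (-48)**2 = 2304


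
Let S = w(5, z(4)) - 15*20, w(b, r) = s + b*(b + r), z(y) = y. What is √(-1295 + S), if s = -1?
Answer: I*√1551 ≈ 39.383*I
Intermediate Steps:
w(b, r) = -1 + b*(b + r)
S = -256 (S = (-1 + 5² + 5*4) - 15*20 = (-1 + 25 + 20) - 300 = 44 - 300 = -256)
√(-1295 + S) = √(-1295 - 256) = √(-1551) = I*√1551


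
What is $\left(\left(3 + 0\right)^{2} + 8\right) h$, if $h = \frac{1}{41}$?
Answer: $\frac{17}{41} \approx 0.41463$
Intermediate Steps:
$h = \frac{1}{41} \approx 0.02439$
$\left(\left(3 + 0\right)^{2} + 8\right) h = \left(\left(3 + 0\right)^{2} + 8\right) \frac{1}{41} = \left(3^{2} + 8\right) \frac{1}{41} = \left(9 + 8\right) \frac{1}{41} = 17 \cdot \frac{1}{41} = \frac{17}{41}$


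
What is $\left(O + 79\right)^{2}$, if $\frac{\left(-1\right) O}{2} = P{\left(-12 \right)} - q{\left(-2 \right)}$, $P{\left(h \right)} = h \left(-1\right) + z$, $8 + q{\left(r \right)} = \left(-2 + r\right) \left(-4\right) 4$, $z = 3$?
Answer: $25921$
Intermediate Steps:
$q{\left(r \right)} = 24 - 16 r$ ($q{\left(r \right)} = -8 + \left(-2 + r\right) \left(-4\right) 4 = -8 + \left(8 - 4 r\right) 4 = -8 - \left(-32 + 16 r\right) = 24 - 16 r$)
$P{\left(h \right)} = 3 - h$ ($P{\left(h \right)} = h \left(-1\right) + 3 = - h + 3 = 3 - h$)
$O = 82$ ($O = - 2 \left(\left(3 - -12\right) - \left(24 - -32\right)\right) = - 2 \left(\left(3 + 12\right) - \left(24 + 32\right)\right) = - 2 \left(15 - 56\right) = \left(-2\right) \left(-41\right) = 82$)
$\left(O + 79\right)^{2} = \left(82 + 79\right)^{2} = 161^{2} = 25921$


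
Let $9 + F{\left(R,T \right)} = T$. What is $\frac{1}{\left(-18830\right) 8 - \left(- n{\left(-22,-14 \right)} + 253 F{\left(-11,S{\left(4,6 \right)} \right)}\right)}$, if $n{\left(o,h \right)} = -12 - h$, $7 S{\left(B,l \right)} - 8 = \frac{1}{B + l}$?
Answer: $- \frac{70}{10405763} \approx -6.727 \cdot 10^{-6}$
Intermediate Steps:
$S{\left(B,l \right)} = \frac{8}{7} + \frac{1}{7 \left(B + l\right)}$
$F{\left(R,T \right)} = -9 + T$
$\frac{1}{\left(-18830\right) 8 - \left(- n{\left(-22,-14 \right)} + 253 F{\left(-11,S{\left(4,6 \right)} \right)}\right)} = \frac{1}{\left(-18830\right) 8 - \left(-2 + 253 \left(-9 + \frac{1 + 8 \cdot 4 + 8 \cdot 6}{7 \left(4 + 6\right)}\right)\right)} = \frac{1}{-150640 - \left(-2 + 253 \left(-9 + \frac{1 + 32 + 48}{7 \cdot 10}\right)\right)} = \frac{1}{-150640 - \left(-2 + 253 \left(-9 + \frac{1}{7} \cdot \frac{1}{10} \cdot 81\right)\right)} = \frac{1}{-150640 - \left(-2 + 253 \left(-9 + \frac{81}{70}\right)\right)} = \frac{1}{-150640 + \left(\left(-253\right) \left(- \frac{549}{70}\right) + 2\right)} = \frac{1}{-150640 + \left(\frac{138897}{70} + 2\right)} = \frac{1}{-150640 + \frac{139037}{70}} = \frac{1}{- \frac{10405763}{70}} = - \frac{70}{10405763}$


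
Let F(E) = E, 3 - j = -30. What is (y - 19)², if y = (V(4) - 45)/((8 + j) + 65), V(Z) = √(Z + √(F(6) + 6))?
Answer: (2059 - √2*√(2 + √3))²/11236 ≈ 376.31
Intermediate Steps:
j = 33 (j = 3 - 1*(-30) = 3 + 30 = 33)
V(Z) = √(Z + 2*√3) (V(Z) = √(Z + √(6 + 6)) = √(Z + √12) = √(Z + 2*√3))
y = -45/106 + √(4 + 2*√3)/106 (y = (√(4 + 2*√3) - 45)/((8 + 33) + 65) = (-45 + √(4 + 2*√3))/(41 + 65) = (-45 + √(4 + 2*√3))/106 = (-45 + √(4 + 2*√3))*(1/106) = -45/106 + √(4 + 2*√3)/106 ≈ -0.39875)
(y - 19)² = ((-45/106 + √(4 + 2*√3)/106) - 19)² = (-2059/106 + √(4 + 2*√3)/106)²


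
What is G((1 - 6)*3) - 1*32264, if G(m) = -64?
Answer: -32328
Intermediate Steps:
G((1 - 6)*3) - 1*32264 = -64 - 1*32264 = -64 - 32264 = -32328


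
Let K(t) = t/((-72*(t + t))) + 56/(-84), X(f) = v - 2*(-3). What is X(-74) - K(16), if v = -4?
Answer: 385/144 ≈ 2.6736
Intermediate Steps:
X(f) = 2 (X(f) = -4 - 2*(-3) = -4 + 6 = 2)
K(t) = -97/144 (K(t) = t/((-144*t)) + 56*(-1/84) = t/((-144*t)) - ⅔ = t*(-1/(144*t)) - ⅔ = -1/144 - ⅔ = -97/144)
X(-74) - K(16) = 2 - 1*(-97/144) = 2 + 97/144 = 385/144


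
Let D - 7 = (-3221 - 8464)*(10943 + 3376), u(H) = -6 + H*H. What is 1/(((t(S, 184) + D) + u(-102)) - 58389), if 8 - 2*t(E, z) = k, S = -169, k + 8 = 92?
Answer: -1/167365537 ≈ -5.9749e-9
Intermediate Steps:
k = 84 (k = -8 + 92 = 84)
t(E, z) = -38 (t(E, z) = 4 - ½*84 = 4 - 42 = -38)
u(H) = -6 + H²
D = -167317508 (D = 7 + (-3221 - 8464)*(10943 + 3376) = 7 - 11685*14319 = 7 - 167317515 = -167317508)
1/(((t(S, 184) + D) + u(-102)) - 58389) = 1/(((-38 - 167317508) + (-6 + (-102)²)) - 58389) = 1/((-167317546 + (-6 + 10404)) - 58389) = 1/((-167317546 + 10398) - 58389) = 1/(-167307148 - 58389) = 1/(-167365537) = -1/167365537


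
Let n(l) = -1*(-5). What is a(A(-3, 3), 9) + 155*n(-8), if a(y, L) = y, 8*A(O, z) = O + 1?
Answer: 3099/4 ≈ 774.75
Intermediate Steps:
A(O, z) = ⅛ + O/8 (A(O, z) = (O + 1)/8 = (1 + O)/8 = ⅛ + O/8)
n(l) = 5
a(A(-3, 3), 9) + 155*n(-8) = (⅛ + (⅛)*(-3)) + 155*5 = (⅛ - 3/8) + 775 = -¼ + 775 = 3099/4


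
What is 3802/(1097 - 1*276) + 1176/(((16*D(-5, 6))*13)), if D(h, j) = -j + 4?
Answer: 77017/42692 ≈ 1.8040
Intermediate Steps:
D(h, j) = 4 - j
3802/(1097 - 1*276) + 1176/(((16*D(-5, 6))*13)) = 3802/(1097 - 1*276) + 1176/(((16*(4 - 1*6))*13)) = 3802/(1097 - 276) + 1176/(((16*(4 - 6))*13)) = 3802/821 + 1176/(((16*(-2))*13)) = 3802*(1/821) + 1176/((-32*13)) = 3802/821 + 1176/(-416) = 3802/821 + 1176*(-1/416) = 3802/821 - 147/52 = 77017/42692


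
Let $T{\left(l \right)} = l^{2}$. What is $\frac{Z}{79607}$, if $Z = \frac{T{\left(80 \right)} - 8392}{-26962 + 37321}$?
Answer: $- \frac{664}{274882971} \approx -2.4156 \cdot 10^{-6}$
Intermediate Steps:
$Z = - \frac{664}{3453}$ ($Z = \frac{80^{2} - 8392}{-26962 + 37321} = \frac{6400 - 8392}{10359} = \left(-1992\right) \frac{1}{10359} = - \frac{664}{3453} \approx -0.1923$)
$\frac{Z}{79607} = - \frac{664}{3453 \cdot 79607} = \left(- \frac{664}{3453}\right) \frac{1}{79607} = - \frac{664}{274882971}$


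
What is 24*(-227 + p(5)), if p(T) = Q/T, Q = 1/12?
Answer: -27238/5 ≈ -5447.6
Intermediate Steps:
Q = 1/12 ≈ 0.083333
p(T) = 1/(12*T)
24*(-227 + p(5)) = 24*(-227 + (1/12)/5) = 24*(-227 + (1/12)*(1/5)) = 24*(-227 + 1/60) = 24*(-13619/60) = -27238/5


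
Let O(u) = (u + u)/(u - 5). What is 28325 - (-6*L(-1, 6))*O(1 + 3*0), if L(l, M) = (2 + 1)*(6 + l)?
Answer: 28280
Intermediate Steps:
L(l, M) = 18 + 3*l (L(l, M) = 3*(6 + l) = 18 + 3*l)
O(u) = 2*u/(-5 + u) (O(u) = (2*u)/(-5 + u) = 2*u/(-5 + u))
28325 - (-6*L(-1, 6))*O(1 + 3*0) = 28325 - (-6*(18 + 3*(-1)))*2*(1 + 3*0)/(-5 + (1 + 3*0)) = 28325 - (-6*(18 - 3))*2*(1 + 0)/(-5 + (1 + 0)) = 28325 - (-6*15)*2*1/(-5 + 1) = 28325 - (-90)*2*1/(-4) = 28325 - (-90)*2*1*(-¼) = 28325 - (-90)*(-1)/2 = 28325 - 1*45 = 28325 - 45 = 28280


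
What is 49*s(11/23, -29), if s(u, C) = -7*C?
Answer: 9947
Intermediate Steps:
49*s(11/23, -29) = 49*(-7*(-29)) = 49*203 = 9947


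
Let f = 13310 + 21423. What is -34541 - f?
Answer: -69274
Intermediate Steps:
f = 34733
-34541 - f = -34541 - 1*34733 = -34541 - 34733 = -69274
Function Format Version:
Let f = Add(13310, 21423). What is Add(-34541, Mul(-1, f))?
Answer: -69274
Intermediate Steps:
f = 34733
Add(-34541, Mul(-1, f)) = Add(-34541, Mul(-1, 34733)) = Add(-34541, -34733) = -69274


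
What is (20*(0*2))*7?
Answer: 0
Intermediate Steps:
(20*(0*2))*7 = (20*0)*7 = 0*7 = 0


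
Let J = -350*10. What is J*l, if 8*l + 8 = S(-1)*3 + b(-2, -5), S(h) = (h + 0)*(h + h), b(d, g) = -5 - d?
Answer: 4375/2 ≈ 2187.5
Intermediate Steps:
S(h) = 2*h² (S(h) = h*(2*h) = 2*h²)
l = -5/8 (l = -1 + ((2*(-1)²)*3 + (-5 - 1*(-2)))/8 = -1 + ((2*1)*3 + (-5 + 2))/8 = -1 + (2*3 - 3)/8 = -1 + (6 - 3)/8 = -1 + (⅛)*3 = -1 + 3/8 = -5/8 ≈ -0.62500)
J = -3500
J*l = -3500*(-5/8) = 4375/2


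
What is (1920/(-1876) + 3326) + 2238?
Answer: 2609036/469 ≈ 5563.0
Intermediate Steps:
(1920/(-1876) + 3326) + 2238 = (1920*(-1/1876) + 3326) + 2238 = (-480/469 + 3326) + 2238 = 1559414/469 + 2238 = 2609036/469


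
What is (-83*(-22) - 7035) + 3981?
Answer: -1228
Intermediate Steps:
(-83*(-22) - 7035) + 3981 = (1826 - 7035) + 3981 = -5209 + 3981 = -1228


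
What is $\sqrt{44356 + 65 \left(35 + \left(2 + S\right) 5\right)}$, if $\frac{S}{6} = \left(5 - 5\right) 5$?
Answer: $\sqrt{47281} \approx 217.44$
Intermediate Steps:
$S = 0$ ($S = 6 \left(5 - 5\right) 5 = 6 \cdot 0 \cdot 5 = 6 \cdot 0 = 0$)
$\sqrt{44356 + 65 \left(35 + \left(2 + S\right) 5\right)} = \sqrt{44356 + 65 \left(35 + \left(2 + 0\right) 5\right)} = \sqrt{44356 + 65 \left(35 + 2 \cdot 5\right)} = \sqrt{44356 + 65 \left(35 + 10\right)} = \sqrt{44356 + 65 \cdot 45} = \sqrt{44356 + 2925} = \sqrt{47281}$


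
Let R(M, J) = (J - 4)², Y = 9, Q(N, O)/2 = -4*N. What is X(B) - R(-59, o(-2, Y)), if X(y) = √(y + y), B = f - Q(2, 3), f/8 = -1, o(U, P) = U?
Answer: -32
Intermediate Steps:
Q(N, O) = -8*N (Q(N, O) = 2*(-4*N) = -8*N)
f = -8 (f = 8*(-1) = -8)
B = 8 (B = -8 - (-8)*2 = -8 - 1*(-16) = -8 + 16 = 8)
R(M, J) = (-4 + J)²
X(y) = √2*√y (X(y) = √(2*y) = √2*√y)
X(B) - R(-59, o(-2, Y)) = √2*√8 - (-4 - 2)² = √2*(2*√2) - 1*(-6)² = 4 - 1*36 = 4 - 36 = -32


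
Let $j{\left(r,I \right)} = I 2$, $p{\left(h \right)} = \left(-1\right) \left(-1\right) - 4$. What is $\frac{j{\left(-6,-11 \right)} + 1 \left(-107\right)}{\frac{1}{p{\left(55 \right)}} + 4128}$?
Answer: $- \frac{387}{12383} \approx -0.031253$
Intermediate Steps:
$p{\left(h \right)} = -3$ ($p{\left(h \right)} = 1 - 4 = -3$)
$j{\left(r,I \right)} = 2 I$
$\frac{j{\left(-6,-11 \right)} + 1 \left(-107\right)}{\frac{1}{p{\left(55 \right)}} + 4128} = \frac{2 \left(-11\right) + 1 \left(-107\right)}{\frac{1}{-3} + 4128} = \frac{-22 - 107}{- \frac{1}{3} + 4128} = - \frac{129}{\frac{12383}{3}} = \left(-129\right) \frac{3}{12383} = - \frac{387}{12383}$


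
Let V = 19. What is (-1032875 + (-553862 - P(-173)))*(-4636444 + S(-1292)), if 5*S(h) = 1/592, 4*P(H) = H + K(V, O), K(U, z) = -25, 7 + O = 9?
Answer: 8710199882637325/1184 ≈ 7.3566e+12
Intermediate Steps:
O = 2 (O = -7 + 9 = 2)
P(H) = -25/4 + H/4 (P(H) = (H - 25)/4 = (-25 + H)/4 = -25/4 + H/4)
S(h) = 1/2960 (S(h) = (⅕)/592 = (⅕)*(1/592) = 1/2960)
(-1032875 + (-553862 - P(-173)))*(-4636444 + S(-1292)) = (-1032875 + (-553862 - (-25/4 + (¼)*(-173))))*(-4636444 + 1/2960) = (-1032875 + (-553862 - (-25/4 - 173/4)))*(-13723874239/2960) = (-1032875 + (-553862 - 1*(-99/2)))*(-13723874239/2960) = (-1032875 + (-553862 + 99/2))*(-13723874239/2960) = (-1032875 - 1107625/2)*(-13723874239/2960) = -3173375/2*(-13723874239/2960) = 8710199882637325/1184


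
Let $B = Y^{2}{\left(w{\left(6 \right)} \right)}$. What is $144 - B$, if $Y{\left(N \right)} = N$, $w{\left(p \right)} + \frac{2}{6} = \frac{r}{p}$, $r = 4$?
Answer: $\frac{1295}{9} \approx 143.89$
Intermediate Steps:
$w{\left(p \right)} = - \frac{1}{3} + \frac{4}{p}$
$B = \frac{1}{9}$ ($B = \left(\frac{12 - 6}{3 \cdot 6}\right)^{2} = \left(\frac{1}{3} \cdot \frac{1}{6} \left(12 - 6\right)\right)^{2} = \left(\frac{1}{3} \cdot \frac{1}{6} \cdot 6\right)^{2} = \left(\frac{1}{3}\right)^{2} = \frac{1}{9} \approx 0.11111$)
$144 - B = 144 - \frac{1}{9} = \frac{1295}{9}$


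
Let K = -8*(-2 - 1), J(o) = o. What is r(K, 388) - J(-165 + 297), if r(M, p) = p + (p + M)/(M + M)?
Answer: 3175/12 ≈ 264.58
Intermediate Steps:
K = 24 (K = -8*(-3) = 24)
r(M, p) = p + (M + p)/(2*M) (r(M, p) = p + (M + p)/((2*M)) = p + (M + p)*(1/(2*M)) = p + (M + p)/(2*M))
r(K, 388) - J(-165 + 297) = (½ + 388 + (½)*388/24) - (-165 + 297) = (½ + 388 + (½)*388*(1/24)) - 1*132 = (½ + 388 + 97/12) - 132 = 4759/12 - 132 = 3175/12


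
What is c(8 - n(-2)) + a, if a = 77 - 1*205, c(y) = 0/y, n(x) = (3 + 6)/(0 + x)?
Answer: -128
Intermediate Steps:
n(x) = 9/x
c(y) = 0
a = -128 (a = 77 - 205 = -128)
c(8 - n(-2)) + a = 0 - 128 = -128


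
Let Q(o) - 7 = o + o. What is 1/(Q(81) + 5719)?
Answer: 1/5888 ≈ 0.00016984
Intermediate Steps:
Q(o) = 7 + 2*o (Q(o) = 7 + (o + o) = 7 + 2*o)
1/(Q(81) + 5719) = 1/((7 + 2*81) + 5719) = 1/((7 + 162) + 5719) = 1/(169 + 5719) = 1/5888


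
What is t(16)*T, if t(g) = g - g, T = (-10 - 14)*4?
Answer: 0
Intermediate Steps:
T = -96 (T = -24*4 = -96)
t(g) = 0
t(16)*T = 0*(-96) = 0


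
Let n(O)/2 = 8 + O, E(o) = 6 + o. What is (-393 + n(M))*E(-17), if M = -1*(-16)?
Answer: 3795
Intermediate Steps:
M = 16
n(O) = 16 + 2*O (n(O) = 2*(8 + O) = 16 + 2*O)
(-393 + n(M))*E(-17) = (-393 + (16 + 2*16))*(6 - 17) = (-393 + (16 + 32))*(-11) = (-393 + 48)*(-11) = -345*(-11) = 3795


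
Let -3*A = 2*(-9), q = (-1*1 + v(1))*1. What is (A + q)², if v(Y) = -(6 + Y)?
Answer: 4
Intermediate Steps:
v(Y) = -6 - Y
q = -8 (q = (-1*1 + (-6 - 1*1))*1 = (-1 + (-6 - 1))*1 = (-1 - 7)*1 = -8*1 = -8)
A = 6 (A = -2*(-9)/3 = -⅓*(-18) = 6)
(A + q)² = (6 - 8)² = (-2)² = 4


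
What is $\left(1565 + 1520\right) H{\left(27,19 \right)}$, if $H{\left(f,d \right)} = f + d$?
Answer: $141910$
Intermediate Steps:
$H{\left(f,d \right)} = d + f$
$\left(1565 + 1520\right) H{\left(27,19 \right)} = \left(1565 + 1520\right) \left(19 + 27\right) = 3085 \cdot 46 = 141910$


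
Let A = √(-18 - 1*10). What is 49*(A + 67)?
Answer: 3283 + 98*I*√7 ≈ 3283.0 + 259.28*I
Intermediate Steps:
A = 2*I*√7 (A = √(-18 - 10) = √(-28) = 2*I*√7 ≈ 5.2915*I)
49*(A + 67) = 49*(2*I*√7 + 67) = 49*(67 + 2*I*√7) = 3283 + 98*I*√7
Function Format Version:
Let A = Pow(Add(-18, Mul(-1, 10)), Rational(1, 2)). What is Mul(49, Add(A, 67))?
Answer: Add(3283, Mul(98, I, Pow(7, Rational(1, 2)))) ≈ Add(3283.0, Mul(259.28, I))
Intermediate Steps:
A = Mul(2, I, Pow(7, Rational(1, 2))) (A = Pow(Add(-18, -10), Rational(1, 2)) = Pow(-28, Rational(1, 2)) = Mul(2, I, Pow(7, Rational(1, 2))) ≈ Mul(5.2915, I))
Mul(49, Add(A, 67)) = Mul(49, Add(Mul(2, I, Pow(7, Rational(1, 2))), 67)) = Mul(49, Add(67, Mul(2, I, Pow(7, Rational(1, 2))))) = Add(3283, Mul(98, I, Pow(7, Rational(1, 2))))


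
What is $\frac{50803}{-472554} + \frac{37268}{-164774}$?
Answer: $- \frac{12991077997}{38932306398} \approx -0.33368$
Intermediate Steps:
$\frac{50803}{-472554} + \frac{37268}{-164774} = 50803 \left(- \frac{1}{472554}\right) + 37268 \left(- \frac{1}{164774}\right) = - \frac{50803}{472554} - \frac{18634}{82387} = - \frac{12991077997}{38932306398}$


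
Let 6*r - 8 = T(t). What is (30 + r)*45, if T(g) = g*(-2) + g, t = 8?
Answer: 1350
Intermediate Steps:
T(g) = -g (T(g) = -2*g + g = -g)
r = 0 (r = 4/3 + (-1*8)/6 = 4/3 + (⅙)*(-8) = 4/3 - 4/3 = 0)
(30 + r)*45 = (30 + 0)*45 = 30*45 = 1350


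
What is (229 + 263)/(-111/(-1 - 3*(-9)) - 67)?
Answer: -12792/1853 ≈ -6.9034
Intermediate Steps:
(229 + 263)/(-111/(-1 - 3*(-9)) - 67) = 492/(-111/(-1 + 27) - 67) = 492/(-111/26 - 67) = 492/(-1853/26) = 492*(-26/1853) = -12792/1853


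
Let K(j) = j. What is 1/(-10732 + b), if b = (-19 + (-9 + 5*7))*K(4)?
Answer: -1/10704 ≈ -9.3423e-5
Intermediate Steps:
b = 28 (b = (-19 + (-9 + 5*7))*4 = (-19 + (-9 + 35))*4 = (-19 + 26)*4 = 7*4 = 28)
1/(-10732 + b) = 1/(-10732 + 28) = 1/(-10704) = -1/10704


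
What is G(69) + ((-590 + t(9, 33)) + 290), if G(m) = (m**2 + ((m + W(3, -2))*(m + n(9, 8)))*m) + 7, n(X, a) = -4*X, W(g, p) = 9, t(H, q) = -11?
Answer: 182063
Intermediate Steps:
G(m) = 7 + m**2 + m*(-36 + m)*(9 + m) (G(m) = (m**2 + ((m + 9)*(m - 4*9))*m) + 7 = (m**2 + ((9 + m)*(m - 36))*m) + 7 = (m**2 + ((9 + m)*(-36 + m))*m) + 7 = (m**2 + ((-36 + m)*(9 + m))*m) + 7 = (m**2 + m*(-36 + m)*(9 + m)) + 7 = 7 + m**2 + m*(-36 + m)*(9 + m))
G(69) + ((-590 + t(9, 33)) + 290) = (7 + 69**3 - 324*69 - 26*69**2) + ((-590 - 11) + 290) = (7 + 328509 - 22356 - 26*4761) + (-601 + 290) = (7 + 328509 - 22356 - 123786) - 311 = 182374 - 311 = 182063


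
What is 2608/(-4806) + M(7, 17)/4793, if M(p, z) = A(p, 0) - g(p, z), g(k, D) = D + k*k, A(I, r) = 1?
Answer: -6406267/11517579 ≈ -0.55622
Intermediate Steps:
g(k, D) = D + k²
M(p, z) = 1 - z - p² (M(p, z) = 1 - (z + p²) = 1 + (-z - p²) = 1 - z - p²)
2608/(-4806) + M(7, 17)/4793 = 2608/(-4806) + (1 - 1*17 - 1*7²)/4793 = 2608*(-1/4806) + (1 - 17 - 1*49)*(1/4793) = -1304/2403 + (1 - 17 - 49)*(1/4793) = -1304/2403 - 65*1/4793 = -1304/2403 - 65/4793 = -6406267/11517579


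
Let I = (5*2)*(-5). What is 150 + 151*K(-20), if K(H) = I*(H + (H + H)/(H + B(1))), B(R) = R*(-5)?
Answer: 139070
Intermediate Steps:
B(R) = -5*R
I = -50 (I = 10*(-5) = -50)
K(H) = -50*H - 100*H/(-5 + H) (K(H) = -50*(H + (H + H)/(H - 5*1)) = -50*(H + (2*H)/(H - 5)) = -50*(H + (2*H)/(-5 + H)) = -50*(H + 2*H/(-5 + H)) = -50*H - 100*H/(-5 + H))
150 + 151*K(-20) = 150 + 151*(50*(-20)*(3 - 1*(-20))/(-5 - 20)) = 150 + 151*(50*(-20)*(3 + 20)/(-25)) = 150 + 151*(50*(-20)*(-1/25)*23) = 150 + 151*920 = 150 + 138920 = 139070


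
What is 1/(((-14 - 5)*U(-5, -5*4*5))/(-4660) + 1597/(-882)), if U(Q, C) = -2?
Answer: -513765/934442 ≈ -0.54981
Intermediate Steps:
1/(((-14 - 5)*U(-5, -5*4*5))/(-4660) + 1597/(-882)) = 1/(((-14 - 5)*(-2))/(-4660) + 1597/(-882)) = 1/(-19*(-2)*(-1/4660) + 1597*(-1/882)) = 1/(38*(-1/4660) - 1597/882) = 1/(-19/2330 - 1597/882) = 1/(-934442/513765) = -513765/934442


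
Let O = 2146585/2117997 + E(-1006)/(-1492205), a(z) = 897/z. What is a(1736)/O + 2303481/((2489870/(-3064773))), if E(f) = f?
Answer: -2805885395300144609918183259/989609217466017819160 ≈ -2.8353e+6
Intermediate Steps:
O = 457896510701/451497959055 (O = 2146585/2117997 - 1006/(-1492205) = 2146585*(1/2117997) - 1006*(-1/1492205) = 306655/302571 + 1006/1492205 = 457896510701/451497959055 ≈ 1.0142)
a(1736)/O + 2303481/((2489870/(-3064773))) = (897/1736)/(457896510701/451497959055) + 2303481/((2489870/(-3064773))) = (897*(1/1736))*(451497959055/457896510701) + 2303481/((2489870*(-1/3064773))) = (897/1736)*(451497959055/457896510701) + 2303481/(-2489870/3064773) = 404993669272335/794908342576936 + 2303481*(-3064773/2489870) = 404993669272335/794908342576936 - 7059646374813/2489870 = -2805885395300144609918183259/989609217466017819160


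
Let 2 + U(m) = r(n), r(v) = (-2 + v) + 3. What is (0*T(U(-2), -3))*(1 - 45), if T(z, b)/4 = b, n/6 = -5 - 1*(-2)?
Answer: 0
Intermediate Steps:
n = -18 (n = 6*(-5 - 1*(-2)) = 6*(-5 + 2) = 6*(-3) = -18)
r(v) = 1 + v
U(m) = -19 (U(m) = -2 + (1 - 18) = -2 - 17 = -19)
T(z, b) = 4*b
(0*T(U(-2), -3))*(1 - 45) = (0*(4*(-3)))*(1 - 45) = (0*(-12))*(-44) = 0*(-44) = 0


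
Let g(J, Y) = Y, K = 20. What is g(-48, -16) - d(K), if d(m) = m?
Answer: -36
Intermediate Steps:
g(-48, -16) - d(K) = -16 - 1*20 = -16 - 20 = -36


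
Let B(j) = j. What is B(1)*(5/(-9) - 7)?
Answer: -68/9 ≈ -7.5556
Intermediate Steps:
B(1)*(5/(-9) - 7) = 1*(5/(-9) - 7) = 1*(5*(-1/9) - 7) = 1*(-5/9 - 7) = 1*(-68/9) = -68/9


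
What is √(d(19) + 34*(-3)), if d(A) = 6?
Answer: 4*I*√6 ≈ 9.798*I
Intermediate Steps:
√(d(19) + 34*(-3)) = √(6 + 34*(-3)) = √(6 - 102) = √(-96) = 4*I*√6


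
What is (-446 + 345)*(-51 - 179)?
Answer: 23230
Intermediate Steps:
(-446 + 345)*(-51 - 179) = -101*(-230) = 23230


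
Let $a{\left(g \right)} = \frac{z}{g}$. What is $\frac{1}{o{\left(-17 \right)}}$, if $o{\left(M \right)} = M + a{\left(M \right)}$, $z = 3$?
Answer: $- \frac{17}{292} \approx -0.058219$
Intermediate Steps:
$a{\left(g \right)} = \frac{3}{g}$
$o{\left(M \right)} = M + \frac{3}{M}$
$\frac{1}{o{\left(-17 \right)}} = \frac{1}{-17 + \frac{3}{-17}} = \frac{1}{-17 + 3 \left(- \frac{1}{17}\right)} = \frac{1}{-17 - \frac{3}{17}} = \frac{1}{- \frac{292}{17}} = - \frac{17}{292}$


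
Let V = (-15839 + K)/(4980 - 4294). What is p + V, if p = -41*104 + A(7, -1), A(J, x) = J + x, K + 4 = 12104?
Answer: -2924727/686 ≈ -4263.5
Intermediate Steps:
K = 12100 (K = -4 + 12104 = 12100)
p = -4258 (p = -41*104 + (7 - 1) = -4264 + 6 = -4258)
V = -3739/686 (V = (-15839 + 12100)/(4980 - 4294) = -3739/686 ≈ -5.4504)
p + V = -4258 - 3739/686 = -2924727/686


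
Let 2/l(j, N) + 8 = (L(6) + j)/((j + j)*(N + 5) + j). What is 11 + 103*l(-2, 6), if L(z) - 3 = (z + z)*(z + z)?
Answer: -3833/513 ≈ -7.4717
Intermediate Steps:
L(z) = 3 + 4*z² (L(z) = 3 + (z + z)*(z + z) = 3 + (2*z)*(2*z) = 3 + 4*z²)
l(j, N) = 2/(-8 + (147 + j)/(j + 2*j*(5 + N))) (l(j, N) = 2/(-8 + ((3 + 4*6²) + j)/((j + j)*(N + 5) + j)) = 2/(-8 + ((3 + 4*36) + j)/((2*j)*(5 + N) + j)) = 2/(-8 + ((3 + 144) + j)/(2*j*(5 + N) + j)) = 2/(-8 + (147 + j)/(j + 2*j*(5 + N))))
11 + 103*l(-2, 6) = 11 + 103*(-2*(-2)*(11 + 2*6)/(-147 + 87*(-2) + 16*6*(-2))) = 11 + 103*(-2*(-2)*(11 + 12)/(-147 - 174 - 192)) = 11 + 103*(-2*(-2)*23/(-513)) = 11 + 103*(-2*(-2)*(-1/513)*23) = 11 + 103*(-92/513) = 11 - 9476/513 = -3833/513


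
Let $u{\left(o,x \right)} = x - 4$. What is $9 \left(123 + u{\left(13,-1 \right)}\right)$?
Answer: $1062$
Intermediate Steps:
$u{\left(o,x \right)} = -4 + x$
$9 \left(123 + u{\left(13,-1 \right)}\right) = 9 \left(123 - 5\right) = 9 \cdot 118 = 1062$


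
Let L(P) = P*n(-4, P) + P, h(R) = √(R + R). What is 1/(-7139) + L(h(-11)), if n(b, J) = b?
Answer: -1/7139 - 3*I*√22 ≈ -0.00014008 - 14.071*I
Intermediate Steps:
h(R) = √2*√R (h(R) = √(2*R) = √2*√R)
L(P) = -3*P (L(P) = P*(-4) + P = -4*P + P = -3*P)
1/(-7139) + L(h(-11)) = 1/(-7139) - 3*√2*√(-11) = -1/7139 - 3*√2*I*√11 = -1/7139 - 3*I*√22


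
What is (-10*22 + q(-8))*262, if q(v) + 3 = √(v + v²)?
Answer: -58426 + 524*√14 ≈ -56465.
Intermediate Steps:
q(v) = -3 + √(v + v²)
(-10*22 + q(-8))*262 = (-10*22 + (-3 + √(-8*(1 - 8))))*262 = (-220 + (-3 + √(-8*(-7))))*262 = (-220 + (-3 + √56))*262 = (-220 + (-3 + 2*√14))*262 = (-223 + 2*√14)*262 = -58426 + 524*√14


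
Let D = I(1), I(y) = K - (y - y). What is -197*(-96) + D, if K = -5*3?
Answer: 18897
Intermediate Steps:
K = -15
I(y) = -15 (I(y) = -15 - (y - y) = -15 - 1*0 = -15 + 0 = -15)
D = -15
-197*(-96) + D = -197*(-96) - 15 = 18912 - 15 = 18897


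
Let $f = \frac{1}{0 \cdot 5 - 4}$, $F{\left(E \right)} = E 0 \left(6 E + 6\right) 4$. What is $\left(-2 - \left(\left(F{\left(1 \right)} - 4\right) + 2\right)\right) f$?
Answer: $0$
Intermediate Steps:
$F{\left(E \right)} = 0$ ($F{\left(E \right)} = 0 \left(6 + 6 E\right) 4 = 0 \cdot 4 = 0$)
$f = - \frac{1}{4}$ ($f = \frac{1}{0 - 4} = \frac{1}{-4} = - \frac{1}{4} \approx -0.25$)
$\left(-2 - \left(\left(F{\left(1 \right)} - 4\right) + 2\right)\right) f = \left(-2 - \left(\left(0 - 4\right) + 2\right)\right) \left(- \frac{1}{4}\right) = \left(-2 - \left(-4 + 2\right)\right) \left(- \frac{1}{4}\right) = \left(-2 - -2\right) \left(- \frac{1}{4}\right) = \left(-2 + 2\right) \left(- \frac{1}{4}\right) = 0 \left(- \frac{1}{4}\right) = 0$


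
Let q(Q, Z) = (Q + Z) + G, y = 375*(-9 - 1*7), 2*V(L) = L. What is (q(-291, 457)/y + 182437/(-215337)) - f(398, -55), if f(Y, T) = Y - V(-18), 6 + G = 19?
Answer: -175662040441/430674000 ≈ -407.88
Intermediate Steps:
G = 13 (G = -6 + 19 = 13)
V(L) = L/2
y = -6000 (y = 375*(-9 - 7) = 375*(-16) = -6000)
f(Y, T) = 9 + Y (f(Y, T) = Y - (-18)/2 = Y - 1*(-9) = Y + 9 = 9 + Y)
q(Q, Z) = 13 + Q + Z (q(Q, Z) = (Q + Z) + 13 = 13 + Q + Z)
(q(-291, 457)/y + 182437/(-215337)) - f(398, -55) = ((13 - 291 + 457)/(-6000) + 182437/(-215337)) - (9 + 398) = (179*(-1/6000) + 182437*(-1/215337)) - 1*407 = (-179/6000 - 182437/215337) - 407 = -377722441/430674000 - 407 = -175662040441/430674000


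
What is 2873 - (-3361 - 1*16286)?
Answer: 22520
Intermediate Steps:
2873 - (-3361 - 1*16286) = 2873 - (-3361 - 16286) = 2873 - 1*(-19647) = 2873 + 19647 = 22520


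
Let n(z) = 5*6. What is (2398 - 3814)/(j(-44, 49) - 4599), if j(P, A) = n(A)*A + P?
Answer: 1416/3173 ≈ 0.44627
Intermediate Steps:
n(z) = 30
j(P, A) = P + 30*A (j(P, A) = 30*A + P = P + 30*A)
(2398 - 3814)/(j(-44, 49) - 4599) = (2398 - 3814)/((-44 + 30*49) - 4599) = -1416/((-44 + 1470) - 4599) = -1416/(1426 - 4599) = -1416/(-3173) = -1416*(-1/3173) = 1416/3173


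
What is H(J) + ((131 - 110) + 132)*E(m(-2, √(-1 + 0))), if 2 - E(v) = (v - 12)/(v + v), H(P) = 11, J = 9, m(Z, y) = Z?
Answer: -437/2 ≈ -218.50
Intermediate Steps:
E(v) = 2 - (-12 + v)/(2*v) (E(v) = 2 - (v - 12)/(v + v) = 2 - (-12 + v)/(2*v))
H(J) + ((131 - 110) + 132)*E(m(-2, √(-1 + 0))) = 11 + ((131 - 110) + 132)*(3/2 + 6/(-2)) = 11 + (21 + 132)*(3/2 + 6*(-½)) = 11 + 153*(3/2 - 3) = 11 + 153*(-3/2) = 11 - 459/2 = -437/2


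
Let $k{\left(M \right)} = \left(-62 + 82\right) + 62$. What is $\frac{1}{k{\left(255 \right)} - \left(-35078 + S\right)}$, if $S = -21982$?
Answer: $\frac{1}{57142} \approx 1.75 \cdot 10^{-5}$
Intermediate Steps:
$k{\left(M \right)} = 82$ ($k{\left(M \right)} = 20 + 62 = 82$)
$\frac{1}{k{\left(255 \right)} - \left(-35078 + S\right)} = \frac{1}{82 + \left(35078 - -21982\right)} = \frac{1}{82 + \left(35078 + 21982\right)} = \frac{1}{82 + 57060} = \frac{1}{57142}$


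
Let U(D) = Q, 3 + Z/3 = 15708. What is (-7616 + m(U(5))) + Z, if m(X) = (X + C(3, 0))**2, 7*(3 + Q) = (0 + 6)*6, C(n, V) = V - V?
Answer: 1935676/49 ≈ 39504.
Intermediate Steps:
Z = 47115 (Z = -9 + 3*15708 = -9 + 47124 = 47115)
C(n, V) = 0
Q = 15/7 (Q = -3 + ((0 + 6)*6)/7 = -3 + (6*6)/7 = -3 + (1/7)*36 = -3 + 36/7 = 15/7 ≈ 2.1429)
U(D) = 15/7
m(X) = X**2 (m(X) = (X + 0)**2 = X**2)
(-7616 + m(U(5))) + Z = (-7616 + (15/7)**2) + 47115 = (-7616 + 225/49) + 47115 = -372959/49 + 47115 = 1935676/49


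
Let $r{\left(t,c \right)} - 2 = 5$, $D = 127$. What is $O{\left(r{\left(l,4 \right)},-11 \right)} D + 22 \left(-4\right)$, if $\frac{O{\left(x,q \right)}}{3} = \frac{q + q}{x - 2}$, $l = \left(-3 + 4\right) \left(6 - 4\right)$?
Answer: $- \frac{8822}{5} \approx -1764.4$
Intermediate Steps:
$l = 2$ ($l = 1 \cdot 2 = 2$)
$r{\left(t,c \right)} = 7$ ($r{\left(t,c \right)} = 2 + 5 = 7$)
$O{\left(x,q \right)} = \frac{6 q}{-2 + x}$ ($O{\left(x,q \right)} = 3 \frac{q + q}{x - 2} = 3 \frac{2 q}{-2 + x} = \frac{6 q}{-2 + x}$)
$O{\left(r{\left(l,4 \right)},-11 \right)} D + 22 \left(-4\right) = 6 \left(-11\right) \frac{1}{-2 + 7} \cdot 127 + 22 \left(-4\right) = 6 \left(-11\right) \frac{1}{5} \cdot 127 - 88 = \left(- \frac{66}{5}\right) 127 - 88 = - \frac{8382}{5} - 88 = - \frac{8822}{5}$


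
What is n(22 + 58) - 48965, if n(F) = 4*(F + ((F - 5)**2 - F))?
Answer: -26465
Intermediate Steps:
n(F) = 4*(-5 + F)**2 (n(F) = 4*(F + ((-5 + F)**2 - F)) = 4*(-5 + F)**2)
n(22 + 58) - 48965 = 4*(-5 + (22 + 58))**2 - 48965 = 4*(-5 + 80)**2 - 48965 = 4*75**2 - 48965 = 4*5625 - 48965 = 22500 - 48965 = -26465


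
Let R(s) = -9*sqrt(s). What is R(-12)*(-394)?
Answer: 7092*I*sqrt(3) ≈ 12284.0*I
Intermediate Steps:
R(-12)*(-394) = -18*I*sqrt(3)*(-394) = 7092*I*sqrt(3)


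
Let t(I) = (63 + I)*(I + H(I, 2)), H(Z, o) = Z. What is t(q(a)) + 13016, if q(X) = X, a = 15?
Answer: 15356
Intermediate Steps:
t(I) = 2*I*(63 + I) (t(I) = (63 + I)*(I + I) = (63 + I)*(2*I) = 2*I*(63 + I))
t(q(a)) + 13016 = 2*15*(63 + 15) + 13016 = 2*15*78 + 13016 = 2340 + 13016 = 15356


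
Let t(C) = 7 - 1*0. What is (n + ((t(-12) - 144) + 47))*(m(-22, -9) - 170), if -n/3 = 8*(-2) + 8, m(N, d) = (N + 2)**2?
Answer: -15180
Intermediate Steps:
m(N, d) = (2 + N)**2
t(C) = 7 (t(C) = 7 + 0 = 7)
n = 24 (n = -3*(8*(-2) + 8) = -3*(-16 + 8) = -3*(-8) = 24)
(n + ((t(-12) - 144) + 47))*(m(-22, -9) - 170) = (24 + ((7 - 144) + 47))*((2 - 22)**2 - 170) = (24 + (-137 + 47))*((-20)**2 - 170) = (24 - 90)*(400 - 170) = -66*230 = -15180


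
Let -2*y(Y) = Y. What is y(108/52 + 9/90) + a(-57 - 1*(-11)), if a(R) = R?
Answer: -12243/260 ≈ -47.088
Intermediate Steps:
y(Y) = -Y/2
y(108/52 + 9/90) + a(-57 - 1*(-11)) = -(108/52 + 9/90)/2 + (-57 - 1*(-11)) = -(108*(1/52) + 9*(1/90))/2 + (-57 + 11) = -(27/13 + ⅒)/2 - 46 = -½*283/130 - 46 = -283/260 - 46 = -12243/260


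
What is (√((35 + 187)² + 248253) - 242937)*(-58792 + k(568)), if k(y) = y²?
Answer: -64094554584 + 10817112*√177 ≈ -6.3951e+10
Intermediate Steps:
(√((35 + 187)² + 248253) - 242937)*(-58792 + k(568)) = (√((35 + 187)² + 248253) - 242937)*(-58792 + 568²) = (√(222² + 248253) - 242937)*(-58792 + 322624) = (√(49284 + 248253) - 242937)*263832 = (√297537 - 242937)*263832 = (41*√177 - 242937)*263832 = (-242937 + 41*√177)*263832 = -64094554584 + 10817112*√177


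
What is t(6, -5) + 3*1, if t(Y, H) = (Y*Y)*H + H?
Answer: -182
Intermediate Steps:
t(Y, H) = H + H*Y² (t(Y, H) = Y²*H + H = H*Y² + H = H + H*Y²)
t(6, -5) + 3*1 = -5*(1 + 6²) + 3*1 = -5*(1 + 36) + 3 = -5*37 + 3 = -185 + 3 = -182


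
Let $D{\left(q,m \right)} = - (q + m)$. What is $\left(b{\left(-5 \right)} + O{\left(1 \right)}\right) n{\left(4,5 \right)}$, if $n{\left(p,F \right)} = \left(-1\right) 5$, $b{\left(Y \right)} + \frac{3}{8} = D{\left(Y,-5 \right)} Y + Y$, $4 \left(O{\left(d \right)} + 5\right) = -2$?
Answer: $\frac{2435}{8} \approx 304.38$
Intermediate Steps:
$D{\left(q,m \right)} = - m - q$ ($D{\left(q,m \right)} = - (m + q) = - m - q$)
$O{\left(d \right)} = - \frac{11}{2}$ ($O{\left(d \right)} = -5 + \frac{1}{4} \left(-2\right) = -5 - \frac{1}{2} = - \frac{11}{2}$)
$b{\left(Y \right)} = - \frac{3}{8} + Y + Y \left(5 - Y\right)$ ($b{\left(Y \right)} = - \frac{3}{8} + \left(\left(\left(-1\right) \left(-5\right) - Y\right) Y + Y\right) = - \frac{3}{8} + \left(\left(5 - Y\right) Y + Y\right) = - \frac{3}{8} + \left(Y \left(5 - Y\right) + Y\right) = - \frac{3}{8} + \left(Y + Y \left(5 - Y\right)\right) = - \frac{3}{8} + Y + Y \left(5 - Y\right)$)
$n{\left(p,F \right)} = -5$
$\left(b{\left(-5 \right)} + O{\left(1 \right)}\right) n{\left(4,5 \right)} = \left(\left(- \frac{3}{8} - \left(-5\right)^{2} + 6 \left(-5\right)\right) - \frac{11}{2}\right) \left(-5\right) = \left(\left(- \frac{3}{8} - 25 - 30\right) - \frac{11}{2}\right) \left(-5\right) = \left(- \frac{443}{8} - \frac{11}{2}\right) \left(-5\right) = \left(- \frac{487}{8}\right) \left(-5\right) = \frac{2435}{8}$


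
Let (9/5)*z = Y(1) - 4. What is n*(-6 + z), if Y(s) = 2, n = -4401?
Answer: 31296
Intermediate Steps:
z = -10/9 (z = 5*(2 - 4)/9 = (5/9)*(-2) = -10/9 ≈ -1.1111)
n*(-6 + z) = -4401*(-6 - 10/9) = -4401*(-64/9) = 31296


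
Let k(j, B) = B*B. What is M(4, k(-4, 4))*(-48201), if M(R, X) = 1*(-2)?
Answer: 96402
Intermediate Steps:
k(j, B) = B²
M(R, X) = -2
M(4, k(-4, 4))*(-48201) = -2*(-48201) = 96402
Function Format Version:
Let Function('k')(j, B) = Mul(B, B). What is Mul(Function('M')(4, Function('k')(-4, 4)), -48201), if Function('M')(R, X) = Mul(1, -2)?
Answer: 96402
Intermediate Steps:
Function('k')(j, B) = Pow(B, 2)
Function('M')(R, X) = -2
Mul(Function('M')(4, Function('k')(-4, 4)), -48201) = Mul(-2, -48201) = 96402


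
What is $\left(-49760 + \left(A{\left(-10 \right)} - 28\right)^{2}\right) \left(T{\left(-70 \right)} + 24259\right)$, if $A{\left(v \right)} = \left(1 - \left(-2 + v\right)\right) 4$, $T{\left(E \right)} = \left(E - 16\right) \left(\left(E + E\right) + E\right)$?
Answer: $-2081417696$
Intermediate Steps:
$T{\left(E \right)} = 3 E \left(-16 + E\right)$ ($T{\left(E \right)} = \left(-16 + E\right) \left(2 E + E\right) = \left(-16 + E\right) 3 E = 3 E \left(-16 + E\right)$)
$A{\left(v \right)} = 12 - 4 v$ ($A{\left(v \right)} = \left(3 - v\right) 4 = 12 - 4 v$)
$\left(-49760 + \left(A{\left(-10 \right)} - 28\right)^{2}\right) \left(T{\left(-70 \right)} + 24259\right) = \left(-49760 + \left(\left(12 - -40\right) - 28\right)^{2}\right) \left(3 \left(-70\right) \left(-16 - 70\right) + 24259\right) = \left(-49760 + \left(\left(12 + 40\right) - 28\right)^{2}\right) \left(3 \left(-70\right) \left(-86\right) + 24259\right) = \left(-49760 + \left(52 - 28\right)^{2}\right) \left(18060 + 24259\right) = \left(-49760 + 24^{2}\right) 42319 = \left(-49760 + 576\right) 42319 = \left(-49184\right) 42319 = -2081417696$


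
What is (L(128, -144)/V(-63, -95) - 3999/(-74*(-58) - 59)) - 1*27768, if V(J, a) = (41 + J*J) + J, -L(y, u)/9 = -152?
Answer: -154649348759/5569217 ≈ -27769.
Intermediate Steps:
L(y, u) = 1368 (L(y, u) = -9*(-152) = 1368)
V(J, a) = 41 + J + J² (V(J, a) = (41 + J²) + J = 41 + J + J²)
(L(128, -144)/V(-63, -95) - 3999/(-74*(-58) - 59)) - 1*27768 = (1368/(41 - 63 + (-63)²) - 3999/(-74*(-58) - 59)) - 1*27768 = (1368/(41 - 63 + 3969) - 3999/(4292 - 59)) - 27768 = (1368/3947 - 3999/4233) - 27768 = (1368*(1/3947) - 3999*1/4233) - 27768 = (1368/3947 - 1333/1411) - 27768 = -3331103/5569217 - 27768 = -154649348759/5569217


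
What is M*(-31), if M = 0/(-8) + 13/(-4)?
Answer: 403/4 ≈ 100.75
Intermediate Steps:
M = -13/4 (M = 0*(-⅛) + 13*(-¼) = 0 - 13/4 = -13/4 ≈ -3.2500)
M*(-31) = -13/4*(-31) = 403/4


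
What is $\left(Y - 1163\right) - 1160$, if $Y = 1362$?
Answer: $-961$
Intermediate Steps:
$\left(Y - 1163\right) - 1160 = \left(1362 - 1163\right) - 1160 = 199 - 1160 = -961$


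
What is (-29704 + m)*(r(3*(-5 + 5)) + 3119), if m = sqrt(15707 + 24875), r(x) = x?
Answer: -92646776 + 3119*sqrt(40582) ≈ -9.2018e+7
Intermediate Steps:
m = sqrt(40582) ≈ 201.45
(-29704 + m)*(r(3*(-5 + 5)) + 3119) = (-29704 + sqrt(40582))*(3*(-5 + 5) + 3119) = (-29704 + sqrt(40582))*(3*0 + 3119) = (-29704 + sqrt(40582))*(0 + 3119) = (-29704 + sqrt(40582))*3119 = -92646776 + 3119*sqrt(40582)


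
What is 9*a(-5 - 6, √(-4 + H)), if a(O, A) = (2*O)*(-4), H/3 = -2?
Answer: 792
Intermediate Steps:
H = -6 (H = 3*(-2) = -6)
a(O, A) = -8*O
9*a(-5 - 6, √(-4 + H)) = 9*(-8*(-5 - 6)) = 9*(-8*(-11)) = 9*88 = 792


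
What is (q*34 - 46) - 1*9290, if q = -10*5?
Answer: -11036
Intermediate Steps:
q = -50
(q*34 - 46) - 1*9290 = (-50*34 - 46) - 1*9290 = (-1700 - 46) - 9290 = -1746 - 9290 = -11036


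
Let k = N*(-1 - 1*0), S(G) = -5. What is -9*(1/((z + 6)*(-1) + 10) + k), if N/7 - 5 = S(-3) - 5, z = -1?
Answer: -1584/5 ≈ -316.80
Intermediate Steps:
N = -35 (N = 35 + 7*(-5 - 5) = 35 + 7*(-10) = 35 - 70 = -35)
k = 35 (k = -35*(-1 - 1*0) = -35*(-1 + 0) = -35*(-1) = 35)
-9*(1/((z + 6)*(-1) + 10) + k) = -9*(1/((-1 + 6)*(-1) + 10) + 35) = -9*(1/(5*(-1) + 10) + 35) = -9*(1/(-5 + 10) + 35) = -9*(1/5 + 35) = -9*(⅕ + 35) = -9*176/5 = -1584/5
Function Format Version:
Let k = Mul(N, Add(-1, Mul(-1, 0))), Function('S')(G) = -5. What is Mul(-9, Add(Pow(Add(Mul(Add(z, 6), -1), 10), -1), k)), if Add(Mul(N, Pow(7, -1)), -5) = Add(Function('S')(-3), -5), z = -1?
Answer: Rational(-1584, 5) ≈ -316.80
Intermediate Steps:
N = -35 (N = Add(35, Mul(7, Add(-5, -5))) = Add(35, Mul(7, -10)) = Add(35, -70) = -35)
k = 35 (k = Mul(-35, Add(-1, Mul(-1, 0))) = Mul(-35, Add(-1, 0)) = Mul(-35, -1) = 35)
Mul(-9, Add(Pow(Add(Mul(Add(z, 6), -1), 10), -1), k)) = Mul(-9, Add(Pow(Add(Mul(Add(-1, 6), -1), 10), -1), 35)) = Mul(-9, Add(Pow(Add(Mul(5, -1), 10), -1), 35)) = Mul(-9, Add(Pow(Add(-5, 10), -1), 35)) = Mul(-9, Add(Pow(5, -1), 35)) = Mul(-9, Add(Rational(1, 5), 35)) = Mul(-9, Rational(176, 5)) = Rational(-1584, 5)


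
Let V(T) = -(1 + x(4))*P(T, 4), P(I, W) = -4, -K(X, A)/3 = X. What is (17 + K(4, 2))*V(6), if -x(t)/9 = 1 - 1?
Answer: 20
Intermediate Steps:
K(X, A) = -3*X
x(t) = 0 (x(t) = -9*(1 - 1) = -9*0 = 0)
V(T) = 4 (V(T) = -(1 + 0)*(-4) = -(-4) = -1*(-4) = 4)
(17 + K(4, 2))*V(6) = (17 - 3*4)*4 = (17 - 12)*4 = 5*4 = 20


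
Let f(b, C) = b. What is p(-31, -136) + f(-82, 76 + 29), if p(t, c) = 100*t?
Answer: -3182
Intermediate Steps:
p(-31, -136) + f(-82, 76 + 29) = 100*(-31) - 82 = -3100 - 82 = -3182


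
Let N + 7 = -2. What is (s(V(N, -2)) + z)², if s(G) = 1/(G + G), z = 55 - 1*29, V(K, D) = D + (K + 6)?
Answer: 67081/100 ≈ 670.81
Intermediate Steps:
N = -9 (N = -7 - 2 = -9)
V(K, D) = 6 + D + K (V(K, D) = D + (6 + K) = 6 + D + K)
z = 26 (z = 55 - 29 = 26)
s(G) = 1/(2*G)
(s(V(N, -2)) + z)² = (1/(2*(6 - 2 - 9)) + 26)² = ((½)/(-5) + 26)² = ((½)*(-⅕) + 26)² = (-⅒ + 26)² = (259/10)² = 67081/100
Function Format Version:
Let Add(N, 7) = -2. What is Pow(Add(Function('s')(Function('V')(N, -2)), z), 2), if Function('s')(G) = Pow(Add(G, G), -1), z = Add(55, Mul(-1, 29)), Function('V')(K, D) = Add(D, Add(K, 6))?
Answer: Rational(67081, 100) ≈ 670.81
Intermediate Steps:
N = -9 (N = Add(-7, -2) = -9)
Function('V')(K, D) = Add(6, D, K) (Function('V')(K, D) = Add(D, Add(6, K)) = Add(6, D, K))
z = 26 (z = Add(55, -29) = 26)
Function('s')(G) = Mul(Rational(1, 2), Pow(G, -1)) (Function('s')(G) = Pow(Mul(2, G), -1) = Mul(Rational(1, 2), Pow(G, -1)))
Pow(Add(Function('s')(Function('V')(N, -2)), z), 2) = Pow(Add(Mul(Rational(1, 2), Pow(Add(6, -2, -9), -1)), 26), 2) = Pow(Add(Mul(Rational(1, 2), Pow(-5, -1)), 26), 2) = Pow(Add(Mul(Rational(1, 2), Rational(-1, 5)), 26), 2) = Pow(Add(Rational(-1, 10), 26), 2) = Pow(Rational(259, 10), 2) = Rational(67081, 100)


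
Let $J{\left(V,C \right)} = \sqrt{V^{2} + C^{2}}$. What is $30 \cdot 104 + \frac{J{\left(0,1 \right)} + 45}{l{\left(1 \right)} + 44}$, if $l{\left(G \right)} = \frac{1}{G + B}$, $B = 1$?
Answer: $\frac{277772}{89} \approx 3121.0$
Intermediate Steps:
$J{\left(V,C \right)} = \sqrt{C^{2} + V^{2}}$
$l{\left(G \right)} = \frac{1}{1 + G}$ ($l{\left(G \right)} = \frac{1}{G + 1} = \frac{1}{1 + G}$)
$30 \cdot 104 + \frac{J{\left(0,1 \right)} + 45}{l{\left(1 \right)} + 44} = 30 \cdot 104 + \frac{\sqrt{1^{2} + 0^{2}} + 45}{\frac{1}{1 + 1} + 44} = 3120 + \frac{\sqrt{1 + 0} + 45}{\frac{1}{2} + 44} = 3120 + \frac{\sqrt{1} + 45}{\frac{1}{2} + 44} = 3120 + \frac{1 + 45}{\frac{89}{2}} = 3120 + 46 \cdot \frac{2}{89} = 3120 + \frac{92}{89} = \frac{277772}{89}$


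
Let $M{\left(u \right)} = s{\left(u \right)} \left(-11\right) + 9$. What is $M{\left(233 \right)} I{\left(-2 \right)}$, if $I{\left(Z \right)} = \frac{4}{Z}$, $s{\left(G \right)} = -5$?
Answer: $-128$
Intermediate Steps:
$M{\left(u \right)} = 64$ ($M{\left(u \right)} = \left(-5\right) \left(-11\right) + 9 = 55 + 9 = 64$)
$M{\left(233 \right)} I{\left(-2 \right)} = 64 \frac{4}{-2} = 64 \cdot 4 \left(- \frac{1}{2}\right) = 64 \left(-2\right) = -128$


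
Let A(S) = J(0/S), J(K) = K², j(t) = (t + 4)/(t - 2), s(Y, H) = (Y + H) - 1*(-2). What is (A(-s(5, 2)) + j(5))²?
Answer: 9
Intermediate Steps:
s(Y, H) = 2 + H + Y (s(Y, H) = (H + Y) + 2 = 2 + H + Y)
j(t) = (4 + t)/(-2 + t)
A(S) = 0 (A(S) = (0/S)² = 0² = 0)
(A(-s(5, 2)) + j(5))² = (0 + (4 + 5)/(-2 + 5))² = (0 + 9/3)² = (0 + (⅓)*9)² = (0 + 3)² = 3² = 9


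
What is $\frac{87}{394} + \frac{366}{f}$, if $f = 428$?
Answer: $\frac{22680}{21079} \approx 1.076$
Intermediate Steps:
$\frac{87}{394} + \frac{366}{f} = \frac{87}{394} + \frac{366}{428} = 87 \cdot \frac{1}{394} + 366 \cdot \frac{1}{428} = \frac{87}{394} + \frac{183}{214} = \frac{22680}{21079}$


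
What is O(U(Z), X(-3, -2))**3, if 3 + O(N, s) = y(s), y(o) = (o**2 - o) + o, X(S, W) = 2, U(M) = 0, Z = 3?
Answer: 1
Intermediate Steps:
y(o) = o**2
O(N, s) = -3 + s**2
O(U(Z), X(-3, -2))**3 = (-3 + 2**2)**3 = (-3 + 4)**3 = 1**3 = 1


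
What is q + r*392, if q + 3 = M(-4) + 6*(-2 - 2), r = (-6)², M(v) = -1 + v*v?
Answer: 14100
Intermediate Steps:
M(v) = -1 + v²
r = 36
q = -12 (q = -3 + ((-1 + (-4)²) + 6*(-2 - 2)) = -3 + ((-1 + 16) + 6*(-2 - 1*2)) = -3 + (15 + 6*(-2 - 2)) = -3 + (15 + 6*(-4)) = -3 + (15 - 24) = -3 - 9 = -12)
q + r*392 = -12 + 36*392 = -12 + 14112 = 14100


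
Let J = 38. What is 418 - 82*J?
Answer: -2698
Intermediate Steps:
418 - 82*J = 418 - 82*38 = 418 - 3116 = -2698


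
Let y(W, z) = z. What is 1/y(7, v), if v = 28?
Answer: 1/28 ≈ 0.035714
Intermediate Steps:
1/y(7, v) = 1/28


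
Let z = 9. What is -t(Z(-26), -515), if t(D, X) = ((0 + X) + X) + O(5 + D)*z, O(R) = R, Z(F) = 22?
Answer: 787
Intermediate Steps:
t(D, X) = 45 + 2*X + 9*D (t(D, X) = ((0 + X) + X) + (5 + D)*9 = (X + X) + (45 + 9*D) = 2*X + (45 + 9*D) = 45 + 2*X + 9*D)
-t(Z(-26), -515) = -(45 + 2*(-515) + 9*22) = -(45 - 1030 + 198) = -1*(-787) = 787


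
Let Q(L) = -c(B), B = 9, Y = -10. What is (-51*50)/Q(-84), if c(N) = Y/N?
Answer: -2295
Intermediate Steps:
c(N) = -10/N
Q(L) = 10/9 (Q(L) = -(-10)/9 = -1*(-10/9) = 10/9)
(-51*50)/Q(-84) = (-51*50)/(10/9) = -2550*9/10 = -2295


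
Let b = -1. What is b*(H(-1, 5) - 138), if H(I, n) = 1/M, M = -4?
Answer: 553/4 ≈ 138.25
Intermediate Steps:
H(I, n) = -1/4 (H(I, n) = 1/(-4) = -1/4)
b*(H(-1, 5) - 138) = -(-1/4 - 138) = -1*(-553/4) = 553/4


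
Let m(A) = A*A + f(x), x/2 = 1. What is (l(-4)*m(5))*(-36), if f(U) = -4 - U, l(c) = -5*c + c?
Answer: -10944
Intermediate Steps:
l(c) = -4*c
x = 2 (x = 2*1 = 2)
m(A) = -6 + A² (m(A) = A*A + (-4 - 1*2) = A² + (-4 - 2) = A² - 6 = -6 + A²)
(l(-4)*m(5))*(-36) = ((-4*(-4))*(-6 + 5²))*(-36) = (16*(-6 + 25))*(-36) = (16*19)*(-36) = 304*(-36) = -10944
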